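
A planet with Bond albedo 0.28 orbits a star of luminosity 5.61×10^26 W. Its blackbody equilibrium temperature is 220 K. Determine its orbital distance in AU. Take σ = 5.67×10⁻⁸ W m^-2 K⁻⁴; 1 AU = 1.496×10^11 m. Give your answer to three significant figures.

The flux needed for this T is 4σT⁴/(1−0.28) = 737.9 W m^-2.
From L = 4πd²S, d = √(5.61×10^26/(4π·737.9)) = 2.460×10^11 m = 1.644 AU.

1.64 AU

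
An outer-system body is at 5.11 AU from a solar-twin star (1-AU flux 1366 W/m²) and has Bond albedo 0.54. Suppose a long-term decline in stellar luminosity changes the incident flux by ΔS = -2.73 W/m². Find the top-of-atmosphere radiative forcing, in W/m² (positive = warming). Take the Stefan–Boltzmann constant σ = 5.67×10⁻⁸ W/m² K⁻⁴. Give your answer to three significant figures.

-0.314 W/m²

By the inverse-square law, S = 1366/5.11² = 52.31 W/m².
ΔF = Δ[S(1−α)]/4 = (1−0.54)·-2.73/4 = -0.3139 W/m².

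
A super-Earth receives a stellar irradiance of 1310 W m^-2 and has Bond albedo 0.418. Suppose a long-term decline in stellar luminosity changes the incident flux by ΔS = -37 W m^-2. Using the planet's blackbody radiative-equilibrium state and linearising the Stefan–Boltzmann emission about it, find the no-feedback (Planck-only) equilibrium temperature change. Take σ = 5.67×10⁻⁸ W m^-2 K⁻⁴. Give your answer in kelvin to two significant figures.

-1.7 K

The baseline emission temperature is T_e = 240.8 K.
ΔF = Δ[S(1−α)]/4 = (1−0.418)·-37/4 = -5.384 W m^-2.
Planck response: λ_P = 4σT_e³ = 4·5.67×10⁻⁸·(240.8)³ = 3.166 W m^-2/K.
So ΔT₀ = -5.384/3.166 = -1.70 K.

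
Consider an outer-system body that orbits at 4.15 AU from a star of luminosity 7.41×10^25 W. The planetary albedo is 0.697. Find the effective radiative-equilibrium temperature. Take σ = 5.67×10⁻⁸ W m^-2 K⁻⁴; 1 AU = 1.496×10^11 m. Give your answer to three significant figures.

d = 4.15 × 1.496×10^11 m = 6.208×10^11 m.
Flux at the orbit: S = L/(4πd²) = 7.41×10^25/(4π·(6.21×10^11)²) = 15.30 W m^-2.
The planet absorbs (1−α)S over its disc πR² and re-emits over 4πR², so the mean absorbed flux is (1−0.697)·15.30/4 = 1.159 W m^-2.
Set σT⁴ = 1.159 → T = (1.159/σ)^(1/4) = 67.24 K.

67.2 K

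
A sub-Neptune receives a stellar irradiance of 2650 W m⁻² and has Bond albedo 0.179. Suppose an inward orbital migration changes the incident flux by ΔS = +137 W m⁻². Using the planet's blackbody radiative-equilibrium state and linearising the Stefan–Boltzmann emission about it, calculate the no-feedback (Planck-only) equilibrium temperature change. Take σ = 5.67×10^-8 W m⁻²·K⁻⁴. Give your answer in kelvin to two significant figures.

Unperturbed T_e = [2650·(1−0.179)/(4σ)]^¼ = 313.0 K.
TOA radiative forcing: ΔF = (1−α)ΔS/4 = 0.821·(+137)/4 = 28.12 W m⁻².
Planck response: λ_P = 4σT_e³ = 4·5.67×10⁻⁸·(313.0)³ = 6.952 W m⁻²/K.
Hence the no-feedback warming is ΔF/(4σT_e³) = 4.04 K.

4.0 K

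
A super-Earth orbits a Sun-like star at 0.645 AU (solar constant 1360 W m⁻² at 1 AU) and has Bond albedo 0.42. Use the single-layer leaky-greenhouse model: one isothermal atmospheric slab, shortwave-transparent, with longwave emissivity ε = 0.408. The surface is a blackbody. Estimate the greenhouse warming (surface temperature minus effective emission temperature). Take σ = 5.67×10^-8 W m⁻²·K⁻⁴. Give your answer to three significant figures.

17.7 kelvin

By the inverse-square law, S = 1360/0.645² = 3269 W m⁻².
The planet radiates to space at T_e = [S(1−α)/(4σ)]^(1/4) = 302.4 K.
Surface balance with a leaky layer gives σT_s⁴ = σT_e⁴·2/(2−ε), so T_s = T_e·[2/(2−0.408)]^(1/4) = 320.1 K.
The atmosphere warms the surface by 17.75 K.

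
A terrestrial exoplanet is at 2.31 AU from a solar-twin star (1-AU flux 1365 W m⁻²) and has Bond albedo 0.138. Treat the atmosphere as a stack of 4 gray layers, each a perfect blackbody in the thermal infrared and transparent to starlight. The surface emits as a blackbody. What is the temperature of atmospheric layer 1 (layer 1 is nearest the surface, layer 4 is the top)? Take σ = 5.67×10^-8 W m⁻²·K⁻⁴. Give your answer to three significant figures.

Irradiance scales as 1/d², so S = 1365 W m⁻² × (1/2.31)² = 255.8 W m⁻².
OLR = S(1−α)/4 = 55.13 W m⁻²; the top layer radiates at T_e = 176.6 K.
In the N-layer model, layer k (counted from the surface) has T_k = (N+1−k)^(1/4)·T_e.
T_1 = (4)^(1/4)·176.6 = 249.7 K.

250 K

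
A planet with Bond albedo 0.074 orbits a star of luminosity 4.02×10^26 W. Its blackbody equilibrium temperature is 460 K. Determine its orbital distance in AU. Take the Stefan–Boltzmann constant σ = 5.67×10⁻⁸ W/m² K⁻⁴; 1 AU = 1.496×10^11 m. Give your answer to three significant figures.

0.361 AU

Required flux: S = 4σT⁴/(1−α) = 10970 W/m².
S = L/(4πd²) → d = √(L/4πS) = √(4.02×10^26/(4π·10970)) = 5.401×10^10 m = 0.3610 AU.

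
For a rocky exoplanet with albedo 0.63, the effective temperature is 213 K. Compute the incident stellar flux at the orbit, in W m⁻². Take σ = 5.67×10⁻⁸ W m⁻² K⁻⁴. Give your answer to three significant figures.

1260 W m⁻²

From S(1−α)/4 = σT⁴: S = 4σT⁴/(1−α).
σT⁴ = 5.67×10⁻⁸·(213)⁴ = 116.7 W m⁻².
S = 4·116.7/0.37 = 1262 W m⁻².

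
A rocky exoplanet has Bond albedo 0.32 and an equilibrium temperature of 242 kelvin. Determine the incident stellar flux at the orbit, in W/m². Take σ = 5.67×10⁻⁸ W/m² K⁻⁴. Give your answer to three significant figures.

From S(1−α)/4 = σT⁴: S = 4σT⁴/(1−α).
σT⁴ = 5.67×10⁻⁸·(242)⁴ = 194.5 W/m².
So S = 4×194.5/(1−0.32) = 1144 W/m².

1140 W/m²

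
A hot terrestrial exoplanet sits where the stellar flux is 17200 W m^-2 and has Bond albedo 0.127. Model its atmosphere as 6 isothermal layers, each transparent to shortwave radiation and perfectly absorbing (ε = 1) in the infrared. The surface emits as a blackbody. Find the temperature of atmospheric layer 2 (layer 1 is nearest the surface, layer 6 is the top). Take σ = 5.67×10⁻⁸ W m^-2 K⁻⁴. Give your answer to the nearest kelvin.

OLR = S(1−α)/4 = 3754 W m^-2; the top layer radiates at T_e = 507.3 K.
The net upward flux σT_e⁴ is constant between every pair of levels, so T_k⁴ = (N+1−k)T_e⁴.
T_2 = (5)^(1/4)·507.3 = 758.5 K.

759 kelvin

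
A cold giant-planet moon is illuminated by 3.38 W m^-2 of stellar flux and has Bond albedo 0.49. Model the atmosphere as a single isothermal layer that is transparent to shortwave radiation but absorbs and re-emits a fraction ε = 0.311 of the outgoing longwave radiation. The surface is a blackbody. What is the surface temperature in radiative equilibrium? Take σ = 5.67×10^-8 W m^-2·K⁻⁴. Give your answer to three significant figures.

At the top of the atmosphere, σT_e⁴ = S(1−α)/4 = 0.4309 W m^-2, giving T_e = 52.51 K.
For a single slab of emissivity ε, T_s⁴ = 2T_e⁴/(2−ε); thus T_s = 52.51·(1.184)^(1/4) = 54.77 K.

54.8 K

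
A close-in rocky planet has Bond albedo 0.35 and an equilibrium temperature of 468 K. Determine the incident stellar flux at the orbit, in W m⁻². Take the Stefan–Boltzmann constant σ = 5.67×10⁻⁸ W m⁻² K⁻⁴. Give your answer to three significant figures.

From S(1−α)/4 = σT⁴: S = 4σT⁴/(1−α).
σT⁴ = 5.67×10⁻⁸·(468)⁴ = 2720 W m⁻².
So S = 4×2720/(1−0.35) = 16740 W m⁻².

16700 W m⁻²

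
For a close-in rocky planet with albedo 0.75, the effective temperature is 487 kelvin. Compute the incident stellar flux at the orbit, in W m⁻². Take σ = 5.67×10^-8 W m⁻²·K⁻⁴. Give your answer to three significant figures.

51000 W m⁻²

Invert the energy balance for S: S = 4σT⁴/(1−α).
The emitted flux is σT⁴ = 3189 W m⁻².
S = 4·3189/0.25 = 51030 W m⁻².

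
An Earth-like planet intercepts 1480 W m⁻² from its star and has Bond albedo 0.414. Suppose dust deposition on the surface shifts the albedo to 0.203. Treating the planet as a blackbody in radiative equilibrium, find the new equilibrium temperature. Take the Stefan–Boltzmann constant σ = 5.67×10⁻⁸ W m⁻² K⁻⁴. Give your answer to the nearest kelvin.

T₂ = [S(1−α₂)/(4σ)]^(1/4) = [1480·0.797/(4σ)]^(1/4) = 268.5 K.

269 kelvin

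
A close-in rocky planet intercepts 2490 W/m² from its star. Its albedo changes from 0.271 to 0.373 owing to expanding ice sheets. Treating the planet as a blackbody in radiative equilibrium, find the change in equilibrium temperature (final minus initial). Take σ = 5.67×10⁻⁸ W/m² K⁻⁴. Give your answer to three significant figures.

Before: T₁ = [2490·0.729/(4σ)]^(1/4) = 299.1 K.
With α = 0.373, T₂ = 288.0 K.
Change: 288.0 − 299.1 = -11.06 K.

-11.1 K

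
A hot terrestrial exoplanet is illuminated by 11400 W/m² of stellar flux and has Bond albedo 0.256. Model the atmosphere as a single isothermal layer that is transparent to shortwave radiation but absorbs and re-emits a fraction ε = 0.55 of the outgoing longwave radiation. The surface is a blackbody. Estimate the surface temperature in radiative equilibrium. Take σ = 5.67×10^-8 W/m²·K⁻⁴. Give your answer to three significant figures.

477 K

The planet radiates to space at T_e = [S(1−α)/(4σ)]^(1/4) = 439.8 K.
Surface balance with a leaky layer gives σT_s⁴ = σT_e⁴·2/(2−ε), so T_s = T_e·[2/(2−0.55)]^(1/4) = 476.6 K.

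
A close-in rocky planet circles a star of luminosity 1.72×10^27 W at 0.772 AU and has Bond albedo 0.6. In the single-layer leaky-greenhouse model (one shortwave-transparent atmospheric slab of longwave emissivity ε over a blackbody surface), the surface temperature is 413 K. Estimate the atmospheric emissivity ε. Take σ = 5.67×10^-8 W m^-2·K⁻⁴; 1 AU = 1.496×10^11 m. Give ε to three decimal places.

0.756

d = 0.772 × 1.496×10^11 m = 1.155×10^11 m.
Flux at the orbit: S = L/(4πd²) = 1.72×10^27/(4π·(1.15×10^11)²) = 10260 W m^-2.
First, T_e = [10260·(1−0.6)/(4σ)]^(1/4) = 366.8 K.
Inverting T_s⁴ = 2T_e⁴/(2−ε): (T_e/T_s)⁴ = 0.6221, so ε = 2(1 − 0.6221) = 0.7559.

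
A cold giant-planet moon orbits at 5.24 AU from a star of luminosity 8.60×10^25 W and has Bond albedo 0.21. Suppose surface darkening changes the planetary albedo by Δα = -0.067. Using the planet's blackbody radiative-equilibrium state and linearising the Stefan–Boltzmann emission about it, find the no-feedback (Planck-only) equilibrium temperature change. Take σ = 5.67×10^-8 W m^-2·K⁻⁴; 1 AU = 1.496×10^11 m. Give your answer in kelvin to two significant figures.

1.7 K

d = 5.24 × 1.496×10^11 m = 7.839×10^11 m.
Flux at the orbit: S = L/(4πd²) = 8.60×10^25/(4π·(7.84×10^11)²) = 11.14 W m^-2.
Unperturbed T_e = [11.14·(1−0.21)/(4σ)]^¼ = 78.92 K.
The change in absorbed flux is Δ[S(1−α)/4] = −SΔα/4 = 0.1865 W m^-2.
The Planck feedback parameter is 4σT_e³ = 0.1115 W m^-2/K.
Hence the no-feedback warming is ΔF/(4σT_e³) = 1.67 K.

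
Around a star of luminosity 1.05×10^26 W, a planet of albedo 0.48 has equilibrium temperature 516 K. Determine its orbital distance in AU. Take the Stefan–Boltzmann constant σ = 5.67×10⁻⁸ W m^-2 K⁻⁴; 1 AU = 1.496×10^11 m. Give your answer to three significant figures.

Energy balance gives S = 4σT⁴/(1−α) = 30920 W m^-2.
From L = 4πd²S, d = √(1.05×10^26/(4π·30920)) = 1.644×10^10 m = 0.1099 AU.

0.110 AU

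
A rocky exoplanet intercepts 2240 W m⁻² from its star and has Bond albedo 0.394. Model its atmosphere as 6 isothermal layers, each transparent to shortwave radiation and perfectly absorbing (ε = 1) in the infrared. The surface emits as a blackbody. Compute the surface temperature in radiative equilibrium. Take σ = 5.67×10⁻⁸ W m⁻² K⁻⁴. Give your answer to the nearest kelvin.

452 K

Top-of-atmosphere balance: σT_e⁴ = S(1−α)/4 = 339.4 W m⁻² → T_e = 278.1 K.
With N = 6 opaque layers, T_s = (N+1)^(1/4)·T_e = 7^(1/4)·278.1 = 452.4 K.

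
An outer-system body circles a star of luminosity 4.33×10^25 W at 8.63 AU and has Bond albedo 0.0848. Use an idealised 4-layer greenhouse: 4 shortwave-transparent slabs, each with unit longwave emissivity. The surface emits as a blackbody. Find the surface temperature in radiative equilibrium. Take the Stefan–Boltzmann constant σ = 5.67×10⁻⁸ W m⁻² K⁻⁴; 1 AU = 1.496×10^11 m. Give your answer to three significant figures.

80.4 kelvin

d = 8.63 × 1.496×10^11 m = 1.291×10^12 m.
Flux at the orbit: S = L/(4πd²) = 4.33×10^25/(4π·(1.29×10^12)²) = 2.067 W m⁻².
The effective emission temperature is T_e = [S(1−α)/(4σ)]^¼ = 53.74 K.
Layer-by-layer balance gives σT_s⁴ = (N+1)σT_e⁴, so T_s = 5^¼·53.74 = 80.36 K.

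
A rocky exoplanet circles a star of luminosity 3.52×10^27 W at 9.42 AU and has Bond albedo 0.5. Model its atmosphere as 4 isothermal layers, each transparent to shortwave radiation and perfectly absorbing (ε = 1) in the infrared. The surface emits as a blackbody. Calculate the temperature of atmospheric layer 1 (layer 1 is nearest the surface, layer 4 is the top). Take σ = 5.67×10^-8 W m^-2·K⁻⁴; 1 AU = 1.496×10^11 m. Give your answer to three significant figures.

Orbital distance: d = 9.42 AU = 1.409×10^12 m.
S = L/(4πd²) = 141.0 W m^-2.
OLR = S(1−α)/4 = 17.63 W m^-2; the top layer radiates at T_e = 132.8 K.
In the N-layer model, layer k (counted from the surface) has T_k = (N+1−k)^(1/4)·T_e.
With k = 1: T_1 = (4+1−1)^¼·132.8 K = 187.8 K.

188 K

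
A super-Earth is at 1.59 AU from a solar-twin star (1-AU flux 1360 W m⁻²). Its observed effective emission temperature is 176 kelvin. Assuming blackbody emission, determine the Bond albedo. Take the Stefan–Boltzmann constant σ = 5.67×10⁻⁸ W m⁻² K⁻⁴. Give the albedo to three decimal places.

Irradiance scales as 1/d², so S = 1360 W m⁻² × (1/1.59)² = 538.0 W m⁻².
Rearranging the radiative balance, α = 1 − 4σT⁴/S.
4σT⁴ = 4·5.67×10⁻⁸·(176)⁴ = 217.6 W m⁻².
1−α = 217.6/538.0 = 0.4045, so α = 0.5955.

0.595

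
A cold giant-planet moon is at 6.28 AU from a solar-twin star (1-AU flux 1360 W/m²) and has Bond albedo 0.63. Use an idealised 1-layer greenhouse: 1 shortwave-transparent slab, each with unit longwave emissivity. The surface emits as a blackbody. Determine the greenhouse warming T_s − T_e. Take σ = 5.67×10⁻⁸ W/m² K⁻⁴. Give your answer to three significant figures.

Flux at the orbit: S = 1360/(6.28)² = 34.48 W/m².
The effective emission temperature is T_e = [S(1−α)/(4σ)]^¼ = 86.61 K.
T_s = (N+1)^(1/4)·T_e = 103.0 K.
So the greenhouse effect raises the surface by 103.0 − 86.61 = 16.39 K.

16.4 kelvin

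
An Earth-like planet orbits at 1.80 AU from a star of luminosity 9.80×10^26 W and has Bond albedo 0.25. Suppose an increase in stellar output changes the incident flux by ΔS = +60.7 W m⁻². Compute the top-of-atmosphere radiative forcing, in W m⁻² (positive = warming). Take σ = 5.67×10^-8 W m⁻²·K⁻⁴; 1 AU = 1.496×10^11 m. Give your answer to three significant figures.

11.4 W m⁻²

Orbital distance: d = 1.80 AU = 2.693×10^11 m.
S = L/(4πd²) = 1075 W m⁻².
Only a fraction (1−α) is absorbed and it's spread over 4πR², so ΔF = (1−α)ΔS/4 = 11.38 W m⁻².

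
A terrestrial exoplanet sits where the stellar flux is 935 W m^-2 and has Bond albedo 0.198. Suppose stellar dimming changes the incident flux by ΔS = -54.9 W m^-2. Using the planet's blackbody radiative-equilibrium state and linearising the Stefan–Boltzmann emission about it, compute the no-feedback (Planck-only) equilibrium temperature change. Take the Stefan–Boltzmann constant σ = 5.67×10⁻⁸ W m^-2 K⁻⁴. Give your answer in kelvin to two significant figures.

-3.5 K

Unperturbed T_e = [935.0·(1−0.198)/(4σ)]^¼ = 239.8 K.
TOA radiative forcing: ΔF = (1−α)ΔS/4 = 0.802·(-54.9)/4 = -11.01 W m^-2.
Planck response: λ_P = 4σT_e³ = 4·5.67×10⁻⁸·(239.8)³ = 3.127 W m^-2/K.
So ΔT₀ = -11.01/3.127 = -3.52 K.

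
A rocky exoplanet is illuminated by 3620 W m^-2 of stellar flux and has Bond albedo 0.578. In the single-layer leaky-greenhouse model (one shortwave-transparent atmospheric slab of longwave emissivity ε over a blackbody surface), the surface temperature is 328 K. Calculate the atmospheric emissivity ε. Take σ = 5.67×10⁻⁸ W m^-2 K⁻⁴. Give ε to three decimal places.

First, T_e = [3620·(1−0.578)/(4σ)]^(1/4) = 286.5 K.
Since (2−ε)/2 = (T_e/T_s)⁴ = 0.5819, ε = 0.8361.

0.836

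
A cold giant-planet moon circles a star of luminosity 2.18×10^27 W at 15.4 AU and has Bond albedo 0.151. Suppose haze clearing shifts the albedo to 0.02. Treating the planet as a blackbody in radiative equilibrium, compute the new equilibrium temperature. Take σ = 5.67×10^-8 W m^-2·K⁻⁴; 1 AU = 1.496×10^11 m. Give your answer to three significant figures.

Orbital distance: d = 15.4 AU = 2.304×10^12 m.
S = L/(4πd²) = 32.68 W m^-2.
New equilibrium: T₂ = [(1−0.02)·32.68/(4σ)]^(1/4) = 109.0 K.

109 kelvin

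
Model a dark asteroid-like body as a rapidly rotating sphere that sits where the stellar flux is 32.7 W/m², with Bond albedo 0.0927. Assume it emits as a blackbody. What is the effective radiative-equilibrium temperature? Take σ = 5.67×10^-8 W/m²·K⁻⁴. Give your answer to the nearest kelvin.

The planet absorbs (1−α)S over its disc πR² and re-emits over 4πR², so the mean absorbed flux is (1−0.0927)·32.70/4 = 7.417 W/m².
In equilibrium σT⁴ equals this, so T = 106.9 K.

107 K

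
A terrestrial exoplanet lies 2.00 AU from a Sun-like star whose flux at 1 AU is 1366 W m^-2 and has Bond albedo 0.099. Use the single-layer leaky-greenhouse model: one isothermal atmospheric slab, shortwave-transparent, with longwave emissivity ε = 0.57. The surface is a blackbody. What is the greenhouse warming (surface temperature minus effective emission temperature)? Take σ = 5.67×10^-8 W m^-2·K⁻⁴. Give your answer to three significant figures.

16.8 kelvin

By the inverse-square law, S = 1366/2.00² = 341.5 W m^-2.
At the top of the atmosphere, σT_e⁴ = S(1−α)/4 = 76.92 W m^-2, giving T_e = 191.9 K.
For a single slab of emissivity ε, T_s⁴ = 2T_e⁴/(2−ε); thus T_s = 191.9·(1.399)^(1/4) = 208.7 K.
The atmosphere warms the surface by 16.79 K.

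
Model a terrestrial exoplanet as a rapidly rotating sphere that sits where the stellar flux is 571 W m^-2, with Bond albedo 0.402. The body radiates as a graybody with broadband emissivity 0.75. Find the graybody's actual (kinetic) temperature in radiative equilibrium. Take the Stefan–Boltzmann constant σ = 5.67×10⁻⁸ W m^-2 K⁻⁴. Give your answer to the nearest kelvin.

Absorbed flux (global mean): S(1−α)/4 = 571.0·0.598/4 = 85.36 W m^-2.
Equating to εσT⁴ with ε = 0.75: T = (85.36/0.75σ)^(1/4) = 211.7 K.

212 kelvin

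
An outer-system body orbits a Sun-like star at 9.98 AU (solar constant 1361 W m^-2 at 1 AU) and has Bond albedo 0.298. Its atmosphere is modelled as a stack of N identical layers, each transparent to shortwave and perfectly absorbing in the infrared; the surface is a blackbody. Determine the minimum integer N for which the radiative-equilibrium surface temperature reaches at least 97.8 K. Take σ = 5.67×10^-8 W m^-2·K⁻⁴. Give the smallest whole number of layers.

By the inverse-square law, S = 1361/9.98² = 13.66 W m^-2.
Top-of-atmosphere balance: σT_e⁴ = S(1−α)/4 = 2.398 W m^-2 → T_e = 80.64 K.
Need (N+1)T_e⁴ ≥ T_s⁴, i.e. N+1 ≥ (97.8/80.64)⁴ = 2.163.
So N ≥ 1.163; the smallest integer is N = 2.

2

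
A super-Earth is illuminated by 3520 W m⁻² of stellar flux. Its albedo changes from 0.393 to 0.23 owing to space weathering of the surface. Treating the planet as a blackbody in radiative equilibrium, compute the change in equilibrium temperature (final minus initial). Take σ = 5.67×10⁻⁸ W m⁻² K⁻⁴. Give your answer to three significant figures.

19.1 K

Before: T₁ = [3520·0.607/(4σ)]^(1/4) = 311.5 K.
After:  T₂ = [3520·0.77/(4σ)]^(1/4) = 330.6 K.
Change: 330.6 − 311.5 = 19.09 K.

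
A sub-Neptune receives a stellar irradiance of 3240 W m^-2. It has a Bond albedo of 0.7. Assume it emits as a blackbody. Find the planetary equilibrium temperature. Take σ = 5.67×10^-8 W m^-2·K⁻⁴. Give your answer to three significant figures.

The planet absorbs (1−α)S over its disc πR² and re-emits over 4πR², so the mean absorbed flux is (1−0.7)·3240/4 = 243.0 W m^-2.
Balancing against σT⁴: T = (243.0/5.67×10⁻⁸)^(1/4) = 255.9 K.

256 K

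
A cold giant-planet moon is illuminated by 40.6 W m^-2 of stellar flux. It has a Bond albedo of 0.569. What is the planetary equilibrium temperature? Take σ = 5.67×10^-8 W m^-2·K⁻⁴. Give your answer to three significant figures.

Averaging over the sphere, the absorbed flux is S(1−α)/4 = 4.375 W m^-2.
In equilibrium σT⁴ equals this, so T = 93.72 K.

93.7 K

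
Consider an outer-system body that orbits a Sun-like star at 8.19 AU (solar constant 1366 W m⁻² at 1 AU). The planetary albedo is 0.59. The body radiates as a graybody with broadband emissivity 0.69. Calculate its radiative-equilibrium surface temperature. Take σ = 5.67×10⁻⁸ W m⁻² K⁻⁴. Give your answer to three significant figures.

By the inverse-square law, S = 1366/8.19² = 20.36 W m⁻².
Averaging over the sphere, the absorbed flux is S(1−α)/4 = 2.087 W m⁻².
Equating to εσT⁴ with ε = 0.69: T = (2.087/0.69σ)^(1/4) = 85.47 K.

85.5 kelvin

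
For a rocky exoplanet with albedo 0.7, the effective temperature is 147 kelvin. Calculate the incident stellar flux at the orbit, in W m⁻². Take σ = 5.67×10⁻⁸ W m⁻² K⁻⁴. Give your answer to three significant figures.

353 W m⁻²

Invert the energy balance for S: S = 4σT⁴/(1−α).
σT⁴ = 5.67×10⁻⁸·(147)⁴ = 26.48 W m⁻².
S = 4·26.48/0.3 = 353.0 W m⁻².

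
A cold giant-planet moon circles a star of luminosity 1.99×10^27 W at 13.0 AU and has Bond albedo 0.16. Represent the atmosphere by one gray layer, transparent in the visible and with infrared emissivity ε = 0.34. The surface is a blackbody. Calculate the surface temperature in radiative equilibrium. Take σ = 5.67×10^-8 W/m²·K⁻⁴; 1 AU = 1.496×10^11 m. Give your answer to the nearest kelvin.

117 kelvin

d = 13.0 × 1.496×10^11 m = 1.945×10^12 m.
S = L/(4πd²) = 41.87 W/m².
The planet radiates to space at T_e = [S(1−α)/(4σ)]^(1/4) = 111.6 K.
The surface balance (absorbed SW + ε·downward IR = σT_s⁴) with T_a⁴ = T_s⁴/2 reduces to T_s = T_e·[2/(2−ε)]^¼ = 116.9 K.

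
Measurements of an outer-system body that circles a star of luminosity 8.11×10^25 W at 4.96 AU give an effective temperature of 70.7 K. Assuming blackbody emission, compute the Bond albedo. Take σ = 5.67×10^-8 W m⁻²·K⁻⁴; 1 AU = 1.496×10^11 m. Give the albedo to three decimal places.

Orbital distance: d = 4.96 AU = 7.420×10^11 m.
Flux at the orbit: S = L/(4πd²) = 8.11×10^25/(4π·(7.42×10^11)²) = 11.72 W m⁻².
From σT⁴ = S(1−α)/4 we invert for α: 1−α = 4σT⁴/S.
σT⁴ = 1.417 W m⁻², so 4σT⁴ = 5.667 W m⁻².
1−α = 5.667/11.72 = 0.4834, so α = 0.5166.

0.517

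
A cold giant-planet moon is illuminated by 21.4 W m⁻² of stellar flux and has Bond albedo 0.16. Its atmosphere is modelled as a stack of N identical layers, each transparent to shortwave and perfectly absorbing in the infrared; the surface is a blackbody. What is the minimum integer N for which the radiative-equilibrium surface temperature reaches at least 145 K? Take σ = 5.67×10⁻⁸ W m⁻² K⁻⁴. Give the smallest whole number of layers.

5

The effective emission temperature is T_e = [S(1−α)/(4σ)]^¼ = 94.35 K.
Since T_s⁴ = (N+1)T_e⁴, we need N ≥ (T_s/T_e)⁴ − 1 = 4.577.
Rounding up, N = 5.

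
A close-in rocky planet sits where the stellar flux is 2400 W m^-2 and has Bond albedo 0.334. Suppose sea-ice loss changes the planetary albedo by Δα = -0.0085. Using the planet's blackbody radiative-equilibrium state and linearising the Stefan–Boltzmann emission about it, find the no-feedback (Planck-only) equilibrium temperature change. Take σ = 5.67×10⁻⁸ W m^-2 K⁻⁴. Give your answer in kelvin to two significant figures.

0.92 K

Unperturbed T_e = [2400·(1−0.334)/(4σ)]^¼ = 289.7 K.
TOA radiative forcing: ΔF = −S·Δα/4 = −2400·(-0.0085)/4 = 5.100 W m^-2.
Linearising σT⁴ gives d(σT⁴)/dT = 4σT_e³ = 5.517 W m^-2 per K.
ΔT₀ = ΔF/λ_P = 5.100/5.517 = 0.924 K.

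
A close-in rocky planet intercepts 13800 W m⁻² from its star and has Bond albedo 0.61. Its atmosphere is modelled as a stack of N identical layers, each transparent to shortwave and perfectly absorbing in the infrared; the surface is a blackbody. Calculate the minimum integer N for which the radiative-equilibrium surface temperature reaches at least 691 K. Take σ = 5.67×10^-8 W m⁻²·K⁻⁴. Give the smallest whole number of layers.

OLR = S(1−α)/4 = 1346 W m⁻²; the top layer radiates at T_e = 392.5 K.
Need (N+1)T_e⁴ ≥ T_s⁴, i.e. N+1 ≥ (691/392.5)⁴ = 9.608.
So N ≥ 8.608; the smallest integer is N = 9.

9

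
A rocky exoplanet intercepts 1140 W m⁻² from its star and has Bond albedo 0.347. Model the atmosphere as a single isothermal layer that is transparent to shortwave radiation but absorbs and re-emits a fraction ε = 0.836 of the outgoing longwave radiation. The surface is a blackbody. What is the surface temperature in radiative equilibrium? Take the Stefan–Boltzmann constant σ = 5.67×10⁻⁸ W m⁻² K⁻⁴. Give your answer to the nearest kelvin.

Effective emission temperature (TOA balance): σT_e⁴ = S(1−α)/4 = 186.1 W m⁻² → T_e = 239.4 K.
Surface balance with a leaky layer gives σT_s⁴ = σT_e⁴·2/(2−ε), so T_s = T_e·[2/(2−0.836)]^(1/4) = 274.0 K.

274 K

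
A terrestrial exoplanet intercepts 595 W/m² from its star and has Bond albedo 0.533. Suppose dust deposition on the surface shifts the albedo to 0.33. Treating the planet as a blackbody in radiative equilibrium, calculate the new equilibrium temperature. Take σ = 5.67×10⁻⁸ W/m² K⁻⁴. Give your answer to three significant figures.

205 K

With the new albedo, S(1−α₂)/4 = 99.66 W/m², so T₂ = 204.8 K.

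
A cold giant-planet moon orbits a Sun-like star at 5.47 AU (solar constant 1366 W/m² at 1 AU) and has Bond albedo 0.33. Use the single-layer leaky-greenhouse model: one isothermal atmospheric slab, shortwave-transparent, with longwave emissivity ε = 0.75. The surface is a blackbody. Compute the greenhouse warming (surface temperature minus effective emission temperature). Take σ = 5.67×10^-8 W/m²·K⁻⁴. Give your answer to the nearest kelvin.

Flux at the orbit: S = 1366/(5.47)² = 45.65 W/m².
Effective emission temperature (TOA balance): σT_e⁴ = S(1−α)/4 = 7.647 W/m² → T_e = 107.8 K.
For a single slab of emissivity ε, T_s⁴ = 2T_e⁴/(2−ε); thus T_s = 107.8·(1.6)^(1/4) = 121.2 K.
Greenhouse warming: T_s − T_e = 13.44 K.

13 K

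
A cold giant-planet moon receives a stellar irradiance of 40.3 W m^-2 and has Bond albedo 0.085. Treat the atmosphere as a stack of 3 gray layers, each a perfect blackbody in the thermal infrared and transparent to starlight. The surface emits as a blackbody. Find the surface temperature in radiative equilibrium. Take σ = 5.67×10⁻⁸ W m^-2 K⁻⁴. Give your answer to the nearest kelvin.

160 K

The effective emission temperature is T_e = [S(1−α)/(4σ)]^¼ = 112.9 K.
With N = 3 opaque layers, T_s = (N+1)^(1/4)·T_e = 4^(1/4)·112.9 = 159.7 K.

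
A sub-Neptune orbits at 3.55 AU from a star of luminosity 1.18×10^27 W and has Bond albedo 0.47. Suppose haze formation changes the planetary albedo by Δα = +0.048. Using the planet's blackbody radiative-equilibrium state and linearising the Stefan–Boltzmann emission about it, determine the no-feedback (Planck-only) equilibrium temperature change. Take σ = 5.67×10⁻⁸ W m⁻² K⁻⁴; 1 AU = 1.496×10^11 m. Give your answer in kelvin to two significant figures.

d = 3.55 × 1.496×10^11 m = 5.311×10^11 m.
Spreading L over a sphere of radius d: S = 1.18×10^27/(4π·5.31×10^11²) = 332.9 W m⁻².
Unperturbed T_e = [332.9·(1−0.47)/(4σ)]^¼ = 167.0 K.
TOA radiative forcing: ΔF = −S·Δα/4 = −332.9·(+0.048)/4 = -3.995 W m⁻².
The Planck feedback parameter is 4σT_e³ = 1.057 W m⁻²/K.
So ΔT₀ = -3.995/1.057 = -3.78 K.

-3.8 kelvin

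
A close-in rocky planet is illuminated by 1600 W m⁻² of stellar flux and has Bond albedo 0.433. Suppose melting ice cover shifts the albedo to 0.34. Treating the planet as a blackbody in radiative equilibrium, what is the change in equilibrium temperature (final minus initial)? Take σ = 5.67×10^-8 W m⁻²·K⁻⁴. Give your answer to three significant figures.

Before: T₁ = [1600·0.567/(4σ)]^(1/4) = 251.5 K.
After:  T₂ = [1600·0.66/(4σ)]^(1/4) = 261.2 K.
ΔT = T₂ − T₁ = 9.733 K.

9.73 kelvin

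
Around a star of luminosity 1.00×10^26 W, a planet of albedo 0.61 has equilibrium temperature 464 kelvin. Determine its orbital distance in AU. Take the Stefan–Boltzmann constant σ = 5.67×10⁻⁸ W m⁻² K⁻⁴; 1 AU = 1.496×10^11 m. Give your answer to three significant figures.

0.115 AU

Energy balance gives S = 4σT⁴/(1−α) = 26960 W m⁻².
From L = 4πd²S, d = √(1.00×10^26/(4π·26960)) = 1.718×10^10 m = 0.1149 AU.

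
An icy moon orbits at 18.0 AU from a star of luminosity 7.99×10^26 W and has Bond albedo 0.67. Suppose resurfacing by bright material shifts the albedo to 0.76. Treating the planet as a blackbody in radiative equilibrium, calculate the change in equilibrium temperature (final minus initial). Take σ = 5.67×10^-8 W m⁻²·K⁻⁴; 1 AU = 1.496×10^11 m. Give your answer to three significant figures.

d = 18.0 × 1.496×10^11 m = 2.693×10^12 m.
Flux at the orbit: S = L/(4πd²) = 7.99×10^26/(4π·(2.69×10^12)²) = 8.769 W m⁻².
Initial: T₁ = [S(1−0.67)/(4σ)]^(1/4) = 59.77 K.
Final:   T₂ = [S(1−0.76)/(4σ)]^(1/4) = 55.19 K.
Change: 55.19 − 59.77 = -4.574 K.

-4.57 K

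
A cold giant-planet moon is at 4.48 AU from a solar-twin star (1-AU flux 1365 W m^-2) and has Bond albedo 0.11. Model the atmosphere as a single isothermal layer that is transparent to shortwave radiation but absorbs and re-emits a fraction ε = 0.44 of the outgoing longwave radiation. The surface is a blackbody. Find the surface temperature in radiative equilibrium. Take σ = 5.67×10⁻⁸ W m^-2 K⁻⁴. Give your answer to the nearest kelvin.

136 kelvin

By the inverse-square law, S = 1365/4.48² = 68.01 W m^-2.
Effective emission temperature (TOA balance): σT_e⁴ = S(1−α)/4 = 15.13 W m^-2 → T_e = 127.8 K.
Surface balance with a leaky layer gives σT_s⁴ = σT_e⁴·2/(2−ε), so T_s = T_e·[2/(2−0.44)]^(1/4) = 136.0 K.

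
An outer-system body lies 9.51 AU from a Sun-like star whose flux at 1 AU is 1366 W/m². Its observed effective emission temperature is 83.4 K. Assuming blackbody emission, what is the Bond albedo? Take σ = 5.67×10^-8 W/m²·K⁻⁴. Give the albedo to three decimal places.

0.274

Irradiance scales as 1/d², so S = 1366 W/m² × (1/9.51)² = 15.10 W/m².
Rearranging the radiative balance, α = 1 − 4σT⁴/S.
4σT⁴ = 4·5.67×10⁻⁸·(83.4)⁴ = 10.97 W/m².
1−α = 10.97/15.10 = 0.7265, so α = 0.2735.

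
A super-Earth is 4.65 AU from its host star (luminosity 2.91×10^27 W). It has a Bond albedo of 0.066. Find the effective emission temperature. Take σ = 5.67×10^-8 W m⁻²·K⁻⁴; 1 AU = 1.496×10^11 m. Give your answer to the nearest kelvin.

211 kelvin

d = 4.65 × 1.496×10^11 m = 6.956×10^11 m.
Spreading L over a sphere of radius d: S = 2.91×10^27/(4π·6.96×10^11²) = 478.5 W m⁻².
Absorbed flux (global mean): S(1−α)/4 = 478.5·0.934/4 = 111.7 W m⁻².
Balancing against σT⁴: T = (111.7/5.67×10⁻⁸)^(1/4) = 210.7 K.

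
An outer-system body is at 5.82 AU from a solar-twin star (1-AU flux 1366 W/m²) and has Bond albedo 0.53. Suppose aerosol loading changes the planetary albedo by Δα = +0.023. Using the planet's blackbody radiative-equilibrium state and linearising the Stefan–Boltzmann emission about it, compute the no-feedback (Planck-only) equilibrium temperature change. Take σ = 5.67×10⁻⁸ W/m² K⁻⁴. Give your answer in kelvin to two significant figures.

-1.2 kelvin

Flux at the orbit: S = 1366/(5.82)² = 40.33 W/m².
Unperturbed T_e = [40.33·(1−0.53)/(4σ)]^¼ = 95.61 K.
The change in absorbed flux is Δ[S(1−α)/4] = −SΔα/4 = -0.2319 W/m².
Linearising σT⁴ gives d(σT⁴)/dT = 4σT_e³ = 0.1982 W/m² per K.
Hence the no-feedback warming is ΔF/(4σT_e³) = -1.17 K.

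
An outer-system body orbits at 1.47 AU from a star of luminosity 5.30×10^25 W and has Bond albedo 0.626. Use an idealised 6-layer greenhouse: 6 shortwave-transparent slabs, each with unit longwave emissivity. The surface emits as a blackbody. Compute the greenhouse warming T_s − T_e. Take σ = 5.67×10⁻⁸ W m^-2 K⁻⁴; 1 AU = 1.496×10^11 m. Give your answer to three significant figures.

68.6 K

d = 1.47 × 1.496×10^11 m = 2.199×10^11 m.
Spreading L over a sphere of radius d: S = 5.30×10^25/(4π·2.20×10^11²) = 87.21 W m^-2.
The effective emission temperature is T_e = [S(1−α)/(4σ)]^¼ = 109.5 K.
T_s = (N+1)^(1/4)·T_e = 178.1 K.
So the greenhouse effect raises the surface by 178.1 − 109.5 = 68.62 K.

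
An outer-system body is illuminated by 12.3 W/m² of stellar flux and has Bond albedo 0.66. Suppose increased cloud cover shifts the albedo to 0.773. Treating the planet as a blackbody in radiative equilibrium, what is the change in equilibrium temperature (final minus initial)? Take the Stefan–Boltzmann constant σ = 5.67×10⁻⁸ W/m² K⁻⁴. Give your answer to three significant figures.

-6.30 K

Initial: T₁ = [S(1−0.66)/(4σ)]^(1/4) = 65.53 K.
After:  T₂ = [12.30·0.227/(4σ)]^(1/4) = 59.23 K.
Change: 59.23 − 65.53 = -6.295 K.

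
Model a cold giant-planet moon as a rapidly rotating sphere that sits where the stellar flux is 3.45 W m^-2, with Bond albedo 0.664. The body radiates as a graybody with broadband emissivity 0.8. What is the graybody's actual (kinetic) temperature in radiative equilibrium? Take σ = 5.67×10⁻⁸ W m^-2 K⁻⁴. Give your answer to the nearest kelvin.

Averaging over the sphere, the absorbed flux is S(1−α)/4 = 0.2898 W m^-2.
Equating to εσT⁴ with ε = 0.8: T = (0.2898/0.8σ)^(1/4) = 50.28 K.

50 K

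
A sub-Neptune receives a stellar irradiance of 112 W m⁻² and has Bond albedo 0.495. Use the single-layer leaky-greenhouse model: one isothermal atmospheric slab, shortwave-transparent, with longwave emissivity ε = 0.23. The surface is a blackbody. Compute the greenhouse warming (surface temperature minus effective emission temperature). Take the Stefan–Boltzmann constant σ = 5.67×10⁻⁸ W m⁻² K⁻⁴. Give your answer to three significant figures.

The planet radiates to space at T_e = [S(1−α)/(4σ)]^(1/4) = 125.7 K.
For a single slab of emissivity ε, T_s⁴ = 2T_e⁴/(2−ε); thus T_s = 125.7·(1.13)^(1/4) = 129.6 K.
T_s − T_e = 129.6 − 125.7 = 3.897 K.

3.90 K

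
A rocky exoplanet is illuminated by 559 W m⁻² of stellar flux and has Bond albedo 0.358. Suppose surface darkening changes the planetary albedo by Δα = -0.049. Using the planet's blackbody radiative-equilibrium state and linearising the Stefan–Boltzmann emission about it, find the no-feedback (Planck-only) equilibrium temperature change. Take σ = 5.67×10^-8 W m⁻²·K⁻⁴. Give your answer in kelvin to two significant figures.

3.8 kelvin

The baseline emission temperature is T_e = 199.4 K.
TOA radiative forcing: ΔF = −S·Δα/4 = −559.0·(-0.049)/4 = 6.848 W m⁻².
Linearising σT⁴ gives d(σT⁴)/dT = 4σT_e³ = 1.799 W m⁻² per K.
ΔT₀ = ΔF/λ_P = 6.848/1.799 = 3.81 K.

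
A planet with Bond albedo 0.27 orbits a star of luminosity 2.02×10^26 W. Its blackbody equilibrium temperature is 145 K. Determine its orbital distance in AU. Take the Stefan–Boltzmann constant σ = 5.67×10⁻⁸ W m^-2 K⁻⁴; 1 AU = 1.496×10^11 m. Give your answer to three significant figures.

Required flux: S = 4σT⁴/(1−α) = 137.3 W m^-2.
Then d = [L/(4πS)]^(1/2) = 3.421×10^11 m, i.e. 2.287 AU.

2.29 AU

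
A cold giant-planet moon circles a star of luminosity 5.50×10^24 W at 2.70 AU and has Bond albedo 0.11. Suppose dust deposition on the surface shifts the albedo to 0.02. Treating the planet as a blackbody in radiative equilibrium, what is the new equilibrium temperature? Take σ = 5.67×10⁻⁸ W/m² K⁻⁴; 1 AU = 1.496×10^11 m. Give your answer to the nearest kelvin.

58 K

Orbital distance: d = 2.70 AU = 4.039×10^11 m.
Spreading L over a sphere of radius d: S = 5.50×10^24/(4π·4.04×10^11²) = 2.683 W/m².
With the new albedo, S(1−α₂)/4 = 0.6572 W/m², so T₂ = 58.35 K.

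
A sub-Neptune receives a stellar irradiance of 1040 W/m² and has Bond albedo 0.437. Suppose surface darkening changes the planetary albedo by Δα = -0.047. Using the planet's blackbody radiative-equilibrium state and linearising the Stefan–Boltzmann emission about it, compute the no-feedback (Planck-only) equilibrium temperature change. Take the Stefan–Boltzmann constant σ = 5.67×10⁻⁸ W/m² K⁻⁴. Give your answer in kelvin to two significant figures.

The baseline emission temperature is T_e = 225.4 K.
TOA radiative forcing: ΔF = −S·Δα/4 = −1040·(-0.047)/4 = 12.22 W/m².
Linearising σT⁴ gives d(σT⁴)/dT = 4σT_e³ = 2.598 W/m² per K.
ΔT₀ = ΔF/λ_P = 12.22/2.598 = 4.70 K.

4.7 K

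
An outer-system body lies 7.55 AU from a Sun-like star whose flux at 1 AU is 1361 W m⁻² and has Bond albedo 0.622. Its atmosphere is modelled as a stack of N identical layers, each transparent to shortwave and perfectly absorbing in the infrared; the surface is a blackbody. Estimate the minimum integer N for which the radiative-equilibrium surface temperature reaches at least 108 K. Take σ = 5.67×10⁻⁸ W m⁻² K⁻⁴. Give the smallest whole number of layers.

3

By the inverse-square law, S = 1361/7.55² = 23.88 W m⁻².
Top-of-atmosphere balance: σT_e⁴ = S(1−α)/4 = 2.256 W m⁻² → T_e = 79.42 K.
T_s = (N+1)^(1/4)·T_e ≥ 108 K requires N+1 ≥ (T_s/T_e)⁴ = (108/79.42)⁴ = 3.419.
The minimum whole number is N = 3.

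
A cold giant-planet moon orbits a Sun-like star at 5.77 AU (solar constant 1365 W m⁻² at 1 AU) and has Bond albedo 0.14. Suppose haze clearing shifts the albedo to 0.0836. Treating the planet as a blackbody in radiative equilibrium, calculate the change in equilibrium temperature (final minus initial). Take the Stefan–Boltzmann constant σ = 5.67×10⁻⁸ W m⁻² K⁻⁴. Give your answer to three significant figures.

Flux at the orbit: S = 1365/(5.77)² = 41.00 W m⁻².
Before: T₁ = [41.00·0.86/(4σ)]^(1/4) = 111.7 K.
Final:   T₂ = [S(1−0.0836)/(4σ)]^(1/4) = 113.5 K.
ΔT = T₂ − T₁ = 1.787 K.

1.79 K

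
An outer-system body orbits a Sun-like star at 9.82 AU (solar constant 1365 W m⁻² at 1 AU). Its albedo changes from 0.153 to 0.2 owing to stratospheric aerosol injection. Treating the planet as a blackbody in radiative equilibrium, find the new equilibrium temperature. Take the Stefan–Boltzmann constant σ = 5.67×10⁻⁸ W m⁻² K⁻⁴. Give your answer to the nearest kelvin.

84 kelvin

Irradiance scales as 1/d², so S = 1365 W m⁻² × (1/9.82)² = 14.15 W m⁻².
T₂ = [S(1−α₂)/(4σ)]^(1/4) = [14.15·0.8/(4σ)]^(1/4) = 84.06 K.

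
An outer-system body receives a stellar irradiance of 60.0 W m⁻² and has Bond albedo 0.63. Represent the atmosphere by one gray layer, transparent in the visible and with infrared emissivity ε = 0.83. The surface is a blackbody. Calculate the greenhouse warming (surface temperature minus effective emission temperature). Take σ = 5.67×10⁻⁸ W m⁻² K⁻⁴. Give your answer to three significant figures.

Effective emission temperature (TOA balance): σT_e⁴ = S(1−α)/4 = 5.550 W m⁻² → T_e = 99.47 K.
The surface balance (absorbed SW + ε·downward IR = σT_s⁴) with T_a⁴ = T_s⁴/2 reduces to T_s = T_e·[2/(2−ε)]^¼ = 113.7 K.
Greenhouse warming: T_s − T_e = 14.27 K.

14.3 kelvin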